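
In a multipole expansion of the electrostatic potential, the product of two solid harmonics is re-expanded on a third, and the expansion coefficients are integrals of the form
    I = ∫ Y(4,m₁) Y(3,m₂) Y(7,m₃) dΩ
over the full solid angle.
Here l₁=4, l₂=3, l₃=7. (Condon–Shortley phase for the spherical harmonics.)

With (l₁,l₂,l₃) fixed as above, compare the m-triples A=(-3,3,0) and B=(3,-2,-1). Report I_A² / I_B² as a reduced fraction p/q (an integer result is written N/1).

Shared (l₁,l₂,l₃)=(4,3,7): N and (l;000)² cancel in I_A²/I_B².
A: Δ = 0!·8!·6!/15! = 1/45045; Racah Σ t=0..0: t=0:+1/3628800 = 1/3628800; ⇒ 3j(4 3 7; -3 3 0)² = 1/6435, sgn -1
B: Δ = 0!·8!·6!/15! = 1/45045; Racah Σ t=0..0: t=0:+1/604800 = 1/604800; ⇒ 3j(4 3 7; 3 -2 -1)² = 16/15015, sgn +1
I_A²/I_B² = (1/6435)/(16/15015) = 7/48

7/48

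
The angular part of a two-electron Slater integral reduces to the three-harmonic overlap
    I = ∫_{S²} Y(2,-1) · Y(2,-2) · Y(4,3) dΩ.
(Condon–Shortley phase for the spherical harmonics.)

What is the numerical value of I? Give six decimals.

-0.238414

Rules hold: Σm=0, L=8 even, 0≤4≤4.
N = 5·5·9 = 225
Δ = 0!·4!·4!/9! = 1/630
Racah Σ t=0..0: t=0:+1/16 = 1/16
⇒ 3j(2 2 4; 0 0 0)² = 2/35, sgn +1
Racah Σ t=0..0: t=0:+1/144 = 1/144
⇒ 3j(2 2 4; -1 -2 3)² = 1/18, sgn -1
4πI² = N·(3j₀)²·(3jₘ)² = 5/7
I = -1·√(0.714286/4π) = -0.23841361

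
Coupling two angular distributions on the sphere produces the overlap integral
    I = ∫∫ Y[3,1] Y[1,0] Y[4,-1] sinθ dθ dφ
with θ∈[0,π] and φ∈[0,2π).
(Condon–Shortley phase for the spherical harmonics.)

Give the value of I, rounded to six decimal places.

-0.238414

m-sum 0 ✓  L=8 even ✓  2≤4≤4 ✓
Π(2lᵢ+1) = 7×3×9 = 189
triangle coeff Δ(3,1,4) = 1/252
Σ_t [0,0]: t=0:+1/36 = 1/36
(3j)²=4/63 [(3 1 4; 0 0 0)], sign=+1
Σ_t [0,0]: t=0:+1/48 = 1/48
(3j)²=5/84 [(3 1 4; 1 0 -1)], sign=-1
⇒ 4πI² = 5/7
I = (-1)√(5/7/(4π)) = -0.23841361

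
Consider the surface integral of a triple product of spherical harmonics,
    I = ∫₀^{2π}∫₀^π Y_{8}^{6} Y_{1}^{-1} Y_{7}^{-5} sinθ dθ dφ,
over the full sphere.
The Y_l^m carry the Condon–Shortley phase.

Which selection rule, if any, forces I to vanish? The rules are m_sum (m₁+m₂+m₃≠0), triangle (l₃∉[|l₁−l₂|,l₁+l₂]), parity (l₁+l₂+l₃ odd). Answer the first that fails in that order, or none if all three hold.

m₁+m₂+m₃ = 6 − 1 − 5 = 0  ✓
triangle: |8−1|=7 ≤ l₃=7 ≤ 8+1=9  ✓
parity: l₁+l₂+l₃ = 16 is even  ✓

none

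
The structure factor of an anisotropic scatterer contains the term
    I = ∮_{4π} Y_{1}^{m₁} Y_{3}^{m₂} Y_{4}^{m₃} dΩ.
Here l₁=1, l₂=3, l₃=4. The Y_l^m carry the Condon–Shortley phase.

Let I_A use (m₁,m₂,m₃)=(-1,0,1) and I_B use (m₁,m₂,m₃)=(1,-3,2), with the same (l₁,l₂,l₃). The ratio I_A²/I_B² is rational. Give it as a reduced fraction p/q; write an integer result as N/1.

10/1

l's match ⇒ only the (l;m) 3-j factors differ between A and B.
A: triangle coeff Δ(1,3,4) = 1/252; Σ_t [0,0]: t=0:+1/72 = 1/72; (3j)²=5/126 [(1 3 4; -1 0 1)], sign=-1
B: triangle coeff Δ(1,3,4) = 1/252; Σ_t [0,0]: t=0:+1/1440 = 1/1440; (3j)²=1/252 [(1 3 4; 1 -3 2)], sign=+1
I_A²/I_B² = (5/126)/(1/252) = 10/1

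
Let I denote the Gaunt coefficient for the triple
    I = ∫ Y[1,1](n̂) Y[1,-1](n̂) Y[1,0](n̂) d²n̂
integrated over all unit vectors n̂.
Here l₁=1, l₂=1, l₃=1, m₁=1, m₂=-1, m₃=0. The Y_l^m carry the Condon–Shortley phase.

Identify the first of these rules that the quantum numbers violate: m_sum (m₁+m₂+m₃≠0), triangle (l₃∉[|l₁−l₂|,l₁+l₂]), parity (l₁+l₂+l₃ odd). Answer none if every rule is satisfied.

parity

Σmᵢ = 0  ✓
l₃∈[|l₁−l₂|,l₁+l₂]=[0,2], have l₃=1  ✓
Σlᵢ = 3 ⇒ odd  ✗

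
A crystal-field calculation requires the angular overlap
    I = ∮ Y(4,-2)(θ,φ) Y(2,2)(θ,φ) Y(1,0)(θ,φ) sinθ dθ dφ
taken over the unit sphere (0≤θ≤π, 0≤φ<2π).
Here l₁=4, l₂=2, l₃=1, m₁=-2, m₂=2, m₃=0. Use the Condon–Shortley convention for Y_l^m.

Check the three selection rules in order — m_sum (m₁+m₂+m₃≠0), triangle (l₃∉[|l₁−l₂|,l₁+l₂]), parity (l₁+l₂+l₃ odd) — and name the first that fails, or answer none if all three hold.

triangle

azimuthal sum: -2 + 2 + 0 = 0  ✓
2 ≤ 1 ≤ 6 (triangle on l)  ✗
L = 4 + 2 + 1 = 7 (odd)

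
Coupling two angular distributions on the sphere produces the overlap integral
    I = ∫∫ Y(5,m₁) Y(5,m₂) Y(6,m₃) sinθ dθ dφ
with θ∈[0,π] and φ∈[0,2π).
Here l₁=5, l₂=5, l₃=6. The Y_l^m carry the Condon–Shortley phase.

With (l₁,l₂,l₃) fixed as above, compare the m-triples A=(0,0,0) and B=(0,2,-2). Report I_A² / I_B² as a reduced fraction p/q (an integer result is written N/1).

8/1

Same 5,5,6: normalisation and zero-m 3j drop out of the ratio.
A: Δ: 4! 6! 6! / 17! → 1/28588560; sum: t=0:+1/345600 t=1:−1/13824 t=2:+1/5184 t=3:−1/13824 t=4:+1/345600 = 7/129600; 3j²(5 5 6; 0 0 0) = Δ·Π!·Σ² = 80/7293  (sign +1)
B: Δ: 4! 6! 6! / 17! → 1/28588560; sum: t=1:−1/207360 t=2:+1/17280 t=3:−1/13824 t=4:+1/103680 = -1/103680; 3j²(5 5 6; 0 2 -2) = Δ·Π!·Σ² = 10/7293  (sign -1)
I_A²/I_B² = (80/7293)/(10/7293) = 8/1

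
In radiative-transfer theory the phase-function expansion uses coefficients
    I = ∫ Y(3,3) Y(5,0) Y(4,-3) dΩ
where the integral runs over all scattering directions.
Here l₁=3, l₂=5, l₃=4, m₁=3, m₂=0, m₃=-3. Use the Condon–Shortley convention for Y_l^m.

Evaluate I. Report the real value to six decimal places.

Rules hold: Σm=0, L=12 even, 2≤4≤8.
N = 7·11·9 = 693
Δ = 4!·2!·6!/13! = 1/180180
Racah Σ t=1..3: t=1:−1/576 t=2:+1/144 t=3:−1/576 = 1/288
⇒ 3j(3 5 4; 0 0 0)² = 20/1001, sgn +1
Racah Σ t=0..0: t=0:+1/5760 = 1/5760
⇒ 3j(3 5 4; 3 0 -3)² = 5/572, sgn -1
4πI² = N·(3j₀)²·(3jₘ)² = 225/1859
I = -1·√(0.121033/4π) = -0.09814013

-0.098140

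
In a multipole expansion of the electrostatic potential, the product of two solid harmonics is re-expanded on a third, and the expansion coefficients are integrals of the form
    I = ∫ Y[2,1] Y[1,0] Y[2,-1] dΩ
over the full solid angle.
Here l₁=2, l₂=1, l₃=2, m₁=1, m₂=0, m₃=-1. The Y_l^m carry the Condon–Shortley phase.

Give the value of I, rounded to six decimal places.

Σlᵢ=5 odd — θ-integrand is odd under cosθ→−cosθ; I=0

0.000000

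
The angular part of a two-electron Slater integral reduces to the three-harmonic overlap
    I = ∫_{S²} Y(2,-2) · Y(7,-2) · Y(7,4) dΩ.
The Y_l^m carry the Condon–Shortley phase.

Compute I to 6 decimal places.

m-sum 0 ✓  L=16 even ✓  5≤7≤9 ✓
Π(2lᵢ+1) = 5×15×15 = 1125
triangle coeff Δ(2,7,7) = 1/185640
Σ_t [0,2]: t=0:+1/2419200 t=1:−1/518400 t=2:+1/2419200 = -1/907200
(3j)²=56/3315 [(2 7 7; 0 0 0)], sign=+1
Σ_t [2,2]: t=2:+1/8709120 = 1/8709120
(3j)²=55/3094 [(2 7 7; -2 -2 4)], sign=-1
⇒ 4πI² = 16500/48841
I = (-1)√(16500/48841/(4π)) = -0.16396259

-0.163963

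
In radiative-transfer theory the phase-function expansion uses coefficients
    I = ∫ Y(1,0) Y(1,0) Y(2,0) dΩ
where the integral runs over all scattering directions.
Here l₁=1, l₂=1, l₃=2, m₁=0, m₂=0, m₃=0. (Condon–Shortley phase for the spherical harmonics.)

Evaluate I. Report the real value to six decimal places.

0.252313

m-sum 0 ✓  L=4 even ✓  0≤2≤2 ✓
Π(2lᵢ+1) = 3×3×5 = 45
triangle coeff Δ(1,1,2) = 1/30
Σ_t [0,0]: t=0:+1/1 = 1/1
(3j)²=2/15 [(1 1 2; 0 0 0)], sign=+1
(m-triple is (0,0,0) — same symbol as above.)
⇒ 4πI² = 4/5
I = (+1)√(4/5/(4π)) = 0.25231325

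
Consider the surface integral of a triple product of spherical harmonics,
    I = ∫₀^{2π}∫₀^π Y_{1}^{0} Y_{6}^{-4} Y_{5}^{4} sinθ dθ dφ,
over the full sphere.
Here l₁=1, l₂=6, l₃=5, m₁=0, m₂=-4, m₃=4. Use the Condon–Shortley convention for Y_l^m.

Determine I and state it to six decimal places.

0.182727

m-sum 0 ✓  L=12 even ✓  5≤5≤7 ✓
Π(2lᵢ+1) = 3×13×11 = 429
triangle coeff Δ(1,6,5) = 1/858
Σ_t [1,1]: t=1:−1/14400 = -1/14400
(3j)²=6/143 [(1 6 5; 0 0 0)], sign=+1
Σ_t [1,1]: t=1:−1/362880 = -1/362880
(3j)²=10/429 [(1 6 5; 0 -4 4)], sign=+1
⇒ 4πI² = 60/143
I = (+1)√(60/143/(4π)) = 0.18272698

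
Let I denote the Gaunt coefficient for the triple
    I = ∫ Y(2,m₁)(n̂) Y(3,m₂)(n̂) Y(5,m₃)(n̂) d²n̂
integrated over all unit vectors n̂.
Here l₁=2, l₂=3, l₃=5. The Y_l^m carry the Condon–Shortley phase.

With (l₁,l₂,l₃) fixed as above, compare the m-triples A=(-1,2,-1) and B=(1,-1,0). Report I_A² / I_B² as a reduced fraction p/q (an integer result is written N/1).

Same 2,3,5: normalisation and zero-m 3j drop out of the ratio.
A: Δ: 0! 4! 6! / 11! → 1/2310; sum: t=0:+1/720 = 1/720; 3j²(2 3 5; -1 2 -1) = Δ·Π!·Σ² = 4/385  (sign +1)
B: Δ: 0! 4! 6! / 11! → 1/2310; sum: t=0:+1/288 = 1/288; 3j²(2 3 5; 1 -1 0) = Δ·Π!·Σ² = 5/231  (sign -1)
I_A²/I_B² = (4/385)/(5/231) = 12/25

12/25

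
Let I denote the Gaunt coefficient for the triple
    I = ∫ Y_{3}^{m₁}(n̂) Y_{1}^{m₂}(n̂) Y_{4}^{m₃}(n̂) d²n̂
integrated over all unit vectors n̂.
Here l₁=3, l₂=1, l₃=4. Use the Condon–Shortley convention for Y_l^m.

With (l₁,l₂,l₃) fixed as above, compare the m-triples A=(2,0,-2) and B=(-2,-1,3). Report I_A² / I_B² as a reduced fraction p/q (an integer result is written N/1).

4/7

Same 3,1,4: normalisation and zero-m 3j drop out of the ratio.
A: Δ: 0! 6! 2! / 9! → 1/252; sum: t=0:+1/120 = 1/120; 3j²(3 1 4; 2 0 -2) = Δ·Π!·Σ² = 1/21  (sign +1)
B: Δ: 0! 6! 2! / 9! → 1/252; sum: t=0:+1/240 = 1/240; 3j²(3 1 4; -2 -1 3) = Δ·Π!·Σ² = 1/12  (sign -1)
I_A²/I_B² = (1/21)/(1/12) = 4/7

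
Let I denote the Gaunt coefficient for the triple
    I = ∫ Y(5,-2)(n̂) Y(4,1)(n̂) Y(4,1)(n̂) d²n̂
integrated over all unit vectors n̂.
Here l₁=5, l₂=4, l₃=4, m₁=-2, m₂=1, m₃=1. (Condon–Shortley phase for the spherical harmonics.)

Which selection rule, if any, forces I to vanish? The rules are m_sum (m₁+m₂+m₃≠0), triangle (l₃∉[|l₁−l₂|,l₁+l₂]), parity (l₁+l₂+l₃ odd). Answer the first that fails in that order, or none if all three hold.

m₁+m₂+m₃ = -2 + 1 + 1 = 0  ✓
triangle: |5−4|=1 ≤ l₃=4 ≤ 5+4=9  ✓
parity: l₁+l₂+l₃ = 13 is odd  ✗

parity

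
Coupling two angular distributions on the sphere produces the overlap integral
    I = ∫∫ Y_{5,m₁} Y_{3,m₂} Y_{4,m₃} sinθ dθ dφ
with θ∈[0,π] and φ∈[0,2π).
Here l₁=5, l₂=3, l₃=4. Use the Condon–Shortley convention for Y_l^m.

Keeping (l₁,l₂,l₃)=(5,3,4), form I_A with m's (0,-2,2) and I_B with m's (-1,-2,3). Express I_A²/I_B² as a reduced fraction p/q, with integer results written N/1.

Same 5,3,4: normalisation and zero-m 3j drop out of the ratio.
A: Δ: 4! 6! 2! / 13! → 1/180180; sum: t=0:+1/2880 t=1:−1/576 = -1/720; 3j²(5 3 4; 0 -2 2) = Δ·Π!·Σ² = 80/3003  (sign -1)
B: Δ: 4! 6! 2! / 13! → 1/180180; sum: t=0:+1/17280 t=1:−1/1440 = -11/17280; 3j²(5 3 4; -1 -2 3) = Δ·Π!·Σ² = 11/468  (sign +1)
I_A²/I_B² = (80/3003)/(11/468) = 960/847

960/847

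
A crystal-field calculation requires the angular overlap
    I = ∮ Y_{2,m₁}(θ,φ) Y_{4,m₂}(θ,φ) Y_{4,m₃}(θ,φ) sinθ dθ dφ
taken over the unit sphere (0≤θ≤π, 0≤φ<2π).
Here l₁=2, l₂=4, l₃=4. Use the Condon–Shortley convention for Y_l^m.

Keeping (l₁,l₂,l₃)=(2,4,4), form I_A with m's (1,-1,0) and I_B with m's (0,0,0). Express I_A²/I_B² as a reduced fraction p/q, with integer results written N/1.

3/40

l's match ⇒ only the (l;m) 3-j factors differ between A and B.
A: triangle coeff Δ(2,4,4) = 1/13860; Σ_t [0,1]: t=0:+1/72 t=1:−1/96 = 1/288; (3j)²=1/462 [(2 4 4; 1 -1 0)], sign=+1
B: triangle coeff Δ(2,4,4) = 1/13860; Σ_t [0,2]: t=0:+1/192 t=1:−1/36 t=2:+1/192 = -5/288; (3j)²=20/693 [(2 4 4; 0 0 0)], sign=-1
I_A²/I_B² = (1/462)/(20/693) = 3/40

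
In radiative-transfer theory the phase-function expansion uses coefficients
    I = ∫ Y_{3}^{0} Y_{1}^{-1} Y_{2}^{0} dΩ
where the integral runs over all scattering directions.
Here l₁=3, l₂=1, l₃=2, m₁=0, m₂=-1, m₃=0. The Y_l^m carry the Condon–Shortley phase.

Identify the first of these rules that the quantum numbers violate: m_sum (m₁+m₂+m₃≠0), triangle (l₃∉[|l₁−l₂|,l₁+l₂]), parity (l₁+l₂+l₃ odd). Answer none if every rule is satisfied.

m₁+m₂+m₃ = 0 − 1 + 0 = -1  ✗
triangle: |3−1|=2 ≤ l₃=2 ≤ 3+1=4
parity: l₁+l₂+l₃ = 6 is even

m_sum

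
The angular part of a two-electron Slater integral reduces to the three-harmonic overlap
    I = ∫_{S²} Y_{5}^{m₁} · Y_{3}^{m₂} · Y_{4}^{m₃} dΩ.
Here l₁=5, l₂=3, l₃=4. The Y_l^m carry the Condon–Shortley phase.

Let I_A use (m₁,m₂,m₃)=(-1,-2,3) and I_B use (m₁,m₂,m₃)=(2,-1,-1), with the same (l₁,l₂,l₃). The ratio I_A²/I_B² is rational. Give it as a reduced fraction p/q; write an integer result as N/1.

l's match ⇒ only the (l;m) 3-j factors differ between A and B.
A: triangle coeff Δ(5,3,4) = 1/180180; Σ_t [0,1]: t=0:+1/17280 t=1:−1/1440 = -11/17280; (3j)²=11/468 [(5 3 4; -1 -2 3)], sign=+1
B: triangle coeff Δ(5,3,4) = 1/180180; Σ_t [0,2]: t=0:+1/1728 t=1:−1/288 t=2:+1/960 = -1/540; (3j)²=128/6435 [(5 3 4; 2 -1 -1)], sign=+1
I_A²/I_B² = (11/468)/(128/6435) = 605/512

605/512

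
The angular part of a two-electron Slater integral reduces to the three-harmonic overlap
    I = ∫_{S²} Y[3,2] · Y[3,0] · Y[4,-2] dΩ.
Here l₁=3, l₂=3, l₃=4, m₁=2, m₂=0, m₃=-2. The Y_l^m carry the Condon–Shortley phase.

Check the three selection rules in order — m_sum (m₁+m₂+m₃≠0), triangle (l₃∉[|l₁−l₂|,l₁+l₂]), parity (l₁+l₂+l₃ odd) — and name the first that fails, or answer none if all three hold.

none

azimuthal sum: 2 + 0 − 2 = 0  ✓
0 ≤ 4 ≤ 6 (triangle on l)  ✓
L = 3 + 3 + 4 = 10 (even)  ✓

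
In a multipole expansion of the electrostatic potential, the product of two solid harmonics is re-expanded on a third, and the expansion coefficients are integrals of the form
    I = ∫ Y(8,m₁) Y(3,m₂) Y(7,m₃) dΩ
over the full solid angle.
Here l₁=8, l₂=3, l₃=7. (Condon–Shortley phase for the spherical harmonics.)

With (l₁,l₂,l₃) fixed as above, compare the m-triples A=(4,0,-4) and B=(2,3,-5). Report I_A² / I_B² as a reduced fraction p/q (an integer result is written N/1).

578/2475

Same 8,3,7: normalisation and zero-m 3j drop out of the ratio.
A: Δ: 4! 12! 2! / 19! → 1/5290740; sum: t=1:−1/26127360 t=2:+1/29030400 t=3:−1/479001600 = -17/2874009600; 3j²(8 3 7; 4 0 -4) = Δ·Π!·Σ² = 17/25935  (sign +1)
B: Δ: 4! 12! 2! / 19! → 1/5290740; sum: t=4:+1/348364800 = 1/348364800; 3j²(8 3 7; 2 3 -5) = Δ·Π!·Σ² = 165/58786  (sign +1)
I_A²/I_B² = (17/25935)/(165/58786) = 578/2475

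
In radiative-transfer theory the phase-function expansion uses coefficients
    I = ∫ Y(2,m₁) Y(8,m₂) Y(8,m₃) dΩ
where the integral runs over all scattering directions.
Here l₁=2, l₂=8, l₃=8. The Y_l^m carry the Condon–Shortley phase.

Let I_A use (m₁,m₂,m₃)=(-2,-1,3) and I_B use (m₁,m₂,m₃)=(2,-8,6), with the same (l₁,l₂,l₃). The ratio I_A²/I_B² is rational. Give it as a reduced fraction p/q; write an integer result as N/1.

77/8

Shared (l₁,l₂,l₃)=(2,8,8): N and (l;000)² cancel in I_A²/I_B².
A: Δ = 2!·2!·14!/19! = 1/348840; Racah Σ t=2..2: t=2:+1/174182400 = 1/174182400; ⇒ 3j(2 8 8; -2 -1 3)² = 77/3876, sgn -1
B: Δ = 2!·2!·14!/19! = 1/348840; Racah Σ t=0..0: t=0:+1/348713164800 = 1/348713164800; ⇒ 3j(2 8 8; 2 -8 6)² = 2/969, sgn +1
I_A²/I_B² = (77/3876)/(2/969) = 77/8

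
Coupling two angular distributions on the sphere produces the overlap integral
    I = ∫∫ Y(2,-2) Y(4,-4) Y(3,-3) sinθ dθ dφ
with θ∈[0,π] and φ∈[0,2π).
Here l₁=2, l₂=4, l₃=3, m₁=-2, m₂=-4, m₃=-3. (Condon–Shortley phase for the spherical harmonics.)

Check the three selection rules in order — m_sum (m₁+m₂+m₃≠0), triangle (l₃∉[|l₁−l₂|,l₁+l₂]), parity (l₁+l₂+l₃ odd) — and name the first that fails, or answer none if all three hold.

Σmᵢ = -9  ✗
l₃∈[|l₁−l₂|,l₁+l₂]=[2,6], have l₃=3
Σlᵢ = 9 ⇒ odd

m_sum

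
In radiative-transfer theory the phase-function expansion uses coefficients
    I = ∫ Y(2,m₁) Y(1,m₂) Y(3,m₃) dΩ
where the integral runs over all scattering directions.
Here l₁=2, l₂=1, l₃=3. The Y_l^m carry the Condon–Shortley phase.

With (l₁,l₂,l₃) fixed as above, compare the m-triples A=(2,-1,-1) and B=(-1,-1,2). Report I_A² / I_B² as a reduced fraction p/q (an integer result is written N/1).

Shared (l₁,l₂,l₃)=(2,1,3): N and (l;000)² cancel in I_A²/I_B².
A: Δ = 0!·4!·2!/7! = 1/105; Racah Σ t=0..0: t=0:+1/48 = 1/48; ⇒ 3j(2 1 3; 2 -1 -1)² = 1/105, sgn +1
B: Δ = 0!·4!·2!/7! = 1/105; Racah Σ t=0..0: t=0:+1/12 = 1/12; ⇒ 3j(2 1 3; -1 -1 2)² = 2/21, sgn -1
I_A²/I_B² = (1/105)/(2/21) = 1/10

1/10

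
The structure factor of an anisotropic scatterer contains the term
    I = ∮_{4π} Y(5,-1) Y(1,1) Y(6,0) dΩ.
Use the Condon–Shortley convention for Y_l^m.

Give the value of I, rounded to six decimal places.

Rules hold: Σm=0, L=12 even, 4≤6≤6.
N = 11·3·13 = 429
Δ = 0!·10!·2!/13! = 1/858
Racah Σ t=0..0: t=0:+1/14400 = 1/14400
⇒ 3j(5 1 6; 0 0 0)² = 6/143, sgn +1
Racah Σ t=0..0: t=0:+1/34560 = 1/34560
⇒ 3j(5 1 6; -1 1 0)² = 5/286, sgn +1
4πI² = N·(3j₀)²·(3jₘ)² = 45/143
I = +1·√(0.314685/4π) = 0.15824621

0.158246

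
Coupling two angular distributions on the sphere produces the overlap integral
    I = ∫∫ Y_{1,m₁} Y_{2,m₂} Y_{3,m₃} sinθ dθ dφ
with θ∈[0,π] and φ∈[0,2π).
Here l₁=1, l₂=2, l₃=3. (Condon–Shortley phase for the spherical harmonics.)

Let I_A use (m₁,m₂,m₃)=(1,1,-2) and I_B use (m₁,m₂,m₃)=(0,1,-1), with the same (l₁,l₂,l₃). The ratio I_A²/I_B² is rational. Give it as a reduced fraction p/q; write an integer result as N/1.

5/4

l's match ⇒ only the (l;m) 3-j factors differ between A and B.
A: triangle coeff Δ(1,2,3) = 1/105; Σ_t [0,0]: t=0:+1/12 = 1/12; (3j)²=2/21 [(1 2 3; 1 1 -2)], sign=-1
B: triangle coeff Δ(1,2,3) = 1/105; Σ_t [0,0]: t=0:+1/6 = 1/6; (3j)²=8/105 [(1 2 3; 0 1 -1)], sign=+1
I_A²/I_B² = (2/21)/(8/105) = 5/4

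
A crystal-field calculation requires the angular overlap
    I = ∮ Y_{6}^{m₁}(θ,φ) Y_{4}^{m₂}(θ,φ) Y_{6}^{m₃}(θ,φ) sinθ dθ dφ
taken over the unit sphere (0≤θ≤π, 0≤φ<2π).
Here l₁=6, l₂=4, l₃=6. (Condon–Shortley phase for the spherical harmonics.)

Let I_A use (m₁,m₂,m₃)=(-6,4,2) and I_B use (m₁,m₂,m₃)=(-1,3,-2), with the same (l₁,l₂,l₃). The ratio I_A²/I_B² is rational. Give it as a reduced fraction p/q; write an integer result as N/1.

Same 6,4,6: normalisation and zero-m 3j drop out of the ratio.
A: Δ: 4! 8! 4! / 17! → 1/15315300; sum: t=4:+1/23224320 = 1/23224320; 3j²(6 4 6; -6 4 2) = Δ·Π!·Σ² = 1/442  (sign +1)
B: Δ: 4! 8! 4! / 17! → 1/15315300; sum: t=3:−1/82944 t=4:+1/103680 = -1/414720; 3j²(6 4 6; -1 3 -2) = Δ·Π!·Σ² = 49/43758  (sign -1)
I_A²/I_B² = (1/442)/(49/43758) = 99/49

99/49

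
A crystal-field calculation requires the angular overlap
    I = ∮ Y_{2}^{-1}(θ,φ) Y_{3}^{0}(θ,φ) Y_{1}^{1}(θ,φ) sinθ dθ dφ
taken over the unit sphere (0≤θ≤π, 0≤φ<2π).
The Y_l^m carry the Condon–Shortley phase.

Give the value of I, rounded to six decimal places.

m-sum 0 ✓  L=6 even ✓  1≤1≤5 ✓
Π(2lᵢ+1) = 5×7×3 = 105
triangle coeff Δ(2,3,1) = 1/105
Σ_t [2,2]: t=2:+1/4 = 1/4
(3j)²=3/35 [(2 3 1; 0 0 0)], sign=-1
Σ_t [3,3]: t=3:−1/12 = -1/12
(3j)²=1/35 [(2 3 1; -1 0 1)], sign=-1
⇒ 4πI² = 9/35
I = (+1)√(9/35/(4π)) = 0.14304817

0.143048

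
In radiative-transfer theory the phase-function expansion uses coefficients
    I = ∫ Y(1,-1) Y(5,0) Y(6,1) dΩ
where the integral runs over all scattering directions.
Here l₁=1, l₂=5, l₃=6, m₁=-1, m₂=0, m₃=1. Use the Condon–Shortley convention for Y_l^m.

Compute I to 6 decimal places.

-0.187239

Rules hold: Σm=0, L=12 even, 4≤6≤6.
N = 3·11·13 = 429
Δ = 0!·2!·10!/13! = 1/858
Racah Σ t=0..0: t=0:+1/14400 = 1/14400
⇒ 3j(1 5 6; 0 0 0)² = 6/143, sgn +1
Racah Σ t=0..0: t=0:+1/28800 = 1/28800
⇒ 3j(1 5 6; -1 0 1)² = 7/286, sgn -1
4πI² = N·(3j₀)²·(3jₘ)² = 63/143
I = -1·√(0.440559/4π) = -0.18723944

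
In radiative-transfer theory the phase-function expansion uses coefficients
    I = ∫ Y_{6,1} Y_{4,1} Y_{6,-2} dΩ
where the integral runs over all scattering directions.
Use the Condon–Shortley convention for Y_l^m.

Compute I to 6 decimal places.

Rules hold: Σm=0, L=16 even, 2≤6≤10.
N = 13·9·13 = 1521
Δ = 4!·8!·4!/17! = 1/15315300
Racah Σ t=0..4: t=0:+1/829440 t=1:−1/25920 t=2:+1/9216 t=3:−1/25920 t=4:+1/829440 = 7/207360
⇒ 3j(6 4 6; 0 0 0)² = 28/2431, sgn +1
Racah Σ t=1..4: t=1:−1/82944 t=2:+1/17280 t=3:−1/34560 t=4:+1/725760 = 53/2903040
⇒ 3j(6 4 6; 1 1 -2)² = 2809/306306, sgn +1
4πI² = N·(3j₀)²·(3jₘ)² = 5618/34969
I = +1·√(0.160657/4π) = 0.11306920

0.113069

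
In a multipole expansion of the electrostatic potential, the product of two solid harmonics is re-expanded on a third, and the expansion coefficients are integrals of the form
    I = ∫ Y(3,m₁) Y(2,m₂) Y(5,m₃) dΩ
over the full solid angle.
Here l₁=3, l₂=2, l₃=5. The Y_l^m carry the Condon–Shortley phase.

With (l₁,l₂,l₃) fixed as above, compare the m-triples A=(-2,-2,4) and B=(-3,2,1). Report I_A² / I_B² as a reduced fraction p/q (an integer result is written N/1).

126/1

l's match ⇒ only the (l;m) 3-j factors differ between A and B.
A: triangle coeff Δ(3,2,5) = 1/2310; Σ_t [0,0]: t=0:+1/2880 = 1/2880; (3j)²=3/55 [(3 2 5; -2 -2 4)], sign=-1
B: triangle coeff Δ(3,2,5) = 1/2310; Σ_t [0,0]: t=0:+1/17280 = 1/17280; (3j)²=1/2310 [(3 2 5; -3 2 1)], sign=+1
I_A²/I_B² = (3/55)/(1/2310) = 126/1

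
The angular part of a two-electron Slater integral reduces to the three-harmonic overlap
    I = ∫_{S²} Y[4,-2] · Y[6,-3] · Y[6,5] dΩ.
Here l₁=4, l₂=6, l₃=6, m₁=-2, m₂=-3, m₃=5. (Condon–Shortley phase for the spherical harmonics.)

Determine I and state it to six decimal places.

-0.147064

m-sum 0 ✓  L=16 even ✓  2≤6≤10 ✓
Π(2lᵢ+1) = 9×13×13 = 1521
triangle coeff Δ(4,6,6) = 1/15315300
Σ_t [0,4]: t=0:+1/829440 t=1:−1/25920 t=2:+1/9216 t=3:−1/25920 t=4:+1/829440 = 7/207360
(3j)²=28/2431 [(4 6 6; 0 0 0)], sign=+1
Σ_t [2,3]: t=2:+1/483840 t=3:−1/1451520 = 1/725760
(3j)²=24/1547 [(4 6 6; -2 -3 5)], sign=-1
⇒ 4πI² = 864/3179
I = (-1)√(864/3179/(4π)) = -0.14706410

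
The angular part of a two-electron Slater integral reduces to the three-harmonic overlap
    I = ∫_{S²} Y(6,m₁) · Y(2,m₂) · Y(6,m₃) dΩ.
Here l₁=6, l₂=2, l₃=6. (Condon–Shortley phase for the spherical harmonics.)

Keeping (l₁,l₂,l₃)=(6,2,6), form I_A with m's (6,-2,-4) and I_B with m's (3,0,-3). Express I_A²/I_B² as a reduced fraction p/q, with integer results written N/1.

l's match ⇒ only the (l;m) 3-j factors differ between A and B.
A: triangle coeff Δ(6,2,6) = 1/90090; Σ_t [0,0]: t=0:+1/14515200 = 1/14515200; (3j)²=2/455 [(6 2 6; 6 -2 -4)], sign=+1
B: triangle coeff Δ(6,2,6) = 1/90090; Σ_t [0,2]: t=0:+1/120960 t=1:−1/80640 t=2:+1/1451520 = -1/290304; (3j)²=5/2002 [(6 2 6; 3 0 -3)], sign=+1
I_A²/I_B² = (2/455)/(5/2002) = 44/25

44/25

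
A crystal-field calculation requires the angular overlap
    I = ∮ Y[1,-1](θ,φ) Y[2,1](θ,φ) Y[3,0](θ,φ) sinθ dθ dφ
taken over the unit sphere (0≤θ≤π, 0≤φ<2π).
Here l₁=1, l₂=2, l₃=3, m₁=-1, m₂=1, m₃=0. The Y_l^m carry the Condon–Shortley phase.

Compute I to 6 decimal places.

Checks pass: Σm=0; 6 even; l₃=3∈[1,3].
(2·1+1)(2·2+1)(2·3+1) = 105
Δ: 0! 2! 4! / 7! → 1/105
sum: t=0:+1/4 = 1/4
3j²(1 2 3; 0 0 0) = Δ·Π!·Σ² = 3/35  (sign -1)
sum: t=0:+1/12 = 1/12
3j²(1 2 3; -1 1 0) = Δ·Π!·Σ² = 1/35  (sign -1)
combine: 4πI² = 105·3/35·1/35 = 9/35
take √, sign +1: I = 0.14304817

0.143048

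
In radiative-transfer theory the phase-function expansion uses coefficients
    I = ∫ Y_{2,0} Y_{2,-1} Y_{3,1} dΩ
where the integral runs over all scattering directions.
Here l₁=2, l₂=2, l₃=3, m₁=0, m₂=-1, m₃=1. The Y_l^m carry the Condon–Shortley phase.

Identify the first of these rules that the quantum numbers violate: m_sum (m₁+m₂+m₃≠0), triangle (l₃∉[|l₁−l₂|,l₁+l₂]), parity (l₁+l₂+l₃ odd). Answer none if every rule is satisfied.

parity

m₁+m₂+m₃ = 0 − 1 + 1 = 0  ✓
triangle: |2−2|=0 ≤ l₃=3 ≤ 2+2=4  ✓
parity: l₁+l₂+l₃ = 7 is odd  ✗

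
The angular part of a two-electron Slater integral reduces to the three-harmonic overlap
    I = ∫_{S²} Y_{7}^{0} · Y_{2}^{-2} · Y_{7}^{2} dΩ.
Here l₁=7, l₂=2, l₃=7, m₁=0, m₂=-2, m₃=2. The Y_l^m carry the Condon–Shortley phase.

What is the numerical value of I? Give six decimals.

-0.192231

m-sum 0 ✓  L=16 even ✓  5≤7≤9 ✓
Π(2lᵢ+1) = 15×5×15 = 1125
triangle coeff Δ(7,2,7) = 1/185640
Σ_t [0,2]: t=0:+1/2419200 t=1:−1/518400 t=2:+1/2419200 = -1/907200
(3j)²=56/3315 [(7 2 7; 0 0 0)], sign=+1
Σ_t [0,0]: t=0:+1/2419200 = 1/2419200
(3j)²=27/1105 [(7 2 7; 0 -2 2)], sign=-1
⇒ 4πI² = 22680/48841
I = (-1)√(22680/48841/(4π)) = -0.19223140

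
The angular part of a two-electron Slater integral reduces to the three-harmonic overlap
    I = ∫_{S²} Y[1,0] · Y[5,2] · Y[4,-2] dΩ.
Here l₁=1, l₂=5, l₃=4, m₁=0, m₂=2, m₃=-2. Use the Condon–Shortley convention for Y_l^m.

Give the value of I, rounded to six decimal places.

0.225034

Checks pass: Σm=0; 10 even; l₃=4∈[4,6].
(2·1+1)(2·5+1)(2·4+1) = 297
Δ: 2! 0! 8! / 11! → 1/495
sum: t=1:−1/576 = -1/576
3j²(1 5 4; 0 0 0) = Δ·Π!·Σ² = 5/99  (sign -1)
sum: t=1:−1/1440 = -1/1440
3j²(1 5 4; 0 2 -2) = Δ·Π!·Σ² = 7/165  (sign -1)
combine: 4πI² = 297·5/99·7/165 = 7/11
take √, sign +1: I = 0.22503380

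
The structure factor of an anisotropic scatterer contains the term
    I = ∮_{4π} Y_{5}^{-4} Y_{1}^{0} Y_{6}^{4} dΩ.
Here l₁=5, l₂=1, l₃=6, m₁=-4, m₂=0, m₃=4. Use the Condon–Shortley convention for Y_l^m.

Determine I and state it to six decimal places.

m-sum 0 ✓  L=12 even ✓  4≤6≤6 ✓
Π(2lᵢ+1) = 11×3×13 = 429
triangle coeff Δ(5,1,6) = 1/858
Σ_t [0,0]: t=0:+1/14400 = 1/14400
(3j)²=6/143 [(5 1 6; 0 0 0)], sign=+1
Σ_t [0,0]: t=0:+1/362880 = 1/362880
(3j)²=10/429 [(5 1 6; -4 0 4)], sign=+1
⇒ 4πI² = 60/143
I = (+1)√(60/143/(4π)) = 0.18272698

0.182727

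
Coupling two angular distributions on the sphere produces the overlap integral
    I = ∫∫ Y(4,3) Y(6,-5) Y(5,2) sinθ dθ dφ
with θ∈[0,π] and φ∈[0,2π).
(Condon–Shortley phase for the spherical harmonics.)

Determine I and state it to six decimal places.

L=15 odd ⇒ parity kills the (l;000) factor ⇒ I = 0

0.000000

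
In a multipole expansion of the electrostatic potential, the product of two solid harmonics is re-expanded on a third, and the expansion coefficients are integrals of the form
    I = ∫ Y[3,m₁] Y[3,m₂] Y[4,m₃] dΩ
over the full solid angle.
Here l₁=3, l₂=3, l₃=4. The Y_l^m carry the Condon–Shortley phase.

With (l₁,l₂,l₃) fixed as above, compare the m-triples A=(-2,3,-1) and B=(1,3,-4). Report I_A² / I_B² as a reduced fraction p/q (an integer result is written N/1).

5/7

Same 3,3,4: normalisation and zero-m 3j drop out of the ratio.
A: Δ: 2! 4! 4! / 11! → 1/34650; sum: t=2:+1/288 = 1/288; 3j²(3 3 4; -2 3 -1) = Δ·Π!·Σ² = 5/231  (sign -1)
B: Δ: 2! 4! 4! / 11! → 1/34650; sum: t=2:+1/1152 = 1/1152; 3j²(3 3 4; 1 3 -4) = Δ·Π!·Σ² = 1/33  (sign +1)
I_A²/I_B² = (5/231)/(1/33) = 5/7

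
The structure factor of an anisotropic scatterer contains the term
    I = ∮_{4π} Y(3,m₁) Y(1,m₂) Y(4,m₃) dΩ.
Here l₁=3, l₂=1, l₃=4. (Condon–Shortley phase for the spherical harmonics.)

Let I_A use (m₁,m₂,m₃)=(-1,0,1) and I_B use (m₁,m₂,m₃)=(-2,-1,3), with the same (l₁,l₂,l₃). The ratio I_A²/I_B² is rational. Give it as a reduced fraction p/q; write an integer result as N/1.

5/7

l's match ⇒ only the (l;m) 3-j factors differ between A and B.
A: triangle coeff Δ(3,1,4) = 1/252; Σ_t [0,0]: t=0:+1/48 = 1/48; (3j)²=5/84 [(3 1 4; -1 0 1)], sign=-1
B: triangle coeff Δ(3,1,4) = 1/252; Σ_t [0,0]: t=0:+1/240 = 1/240; (3j)²=1/12 [(3 1 4; -2 -1 3)], sign=-1
I_A²/I_B² = (5/84)/(1/12) = 5/7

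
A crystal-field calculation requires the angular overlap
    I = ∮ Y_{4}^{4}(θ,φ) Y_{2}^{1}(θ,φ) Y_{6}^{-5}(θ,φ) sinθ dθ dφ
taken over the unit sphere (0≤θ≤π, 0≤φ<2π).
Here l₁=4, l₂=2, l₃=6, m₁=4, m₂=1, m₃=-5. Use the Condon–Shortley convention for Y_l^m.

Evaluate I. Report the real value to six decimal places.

-0.204295

Checks pass: Σm=0; 12 even; l₃=6∈[2,6].
(2·4+1)(2·2+1)(2·6+1) = 585
Δ: 0! 8! 4! / 13! → 1/6435
sum: t=0:+1/2304 = 1/2304
3j²(4 2 6; 0 0 0) = Δ·Π!·Σ² = 5/143  (sign +1)
sum: t=0:+1/241920 = 1/241920
3j²(4 2 6; 4 1 -5) = Δ·Π!·Σ² = 1/39  (sign -1)
combine: 4πI² = 585·5/143·1/39 = 75/143
take √, sign -1: I = -0.20429497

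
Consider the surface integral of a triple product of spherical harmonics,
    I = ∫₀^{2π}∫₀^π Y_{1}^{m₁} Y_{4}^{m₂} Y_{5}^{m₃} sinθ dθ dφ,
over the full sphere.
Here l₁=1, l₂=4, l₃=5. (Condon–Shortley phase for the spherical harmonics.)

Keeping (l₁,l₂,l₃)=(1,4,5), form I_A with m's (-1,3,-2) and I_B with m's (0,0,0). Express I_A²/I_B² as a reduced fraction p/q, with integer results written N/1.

3/25

Same 1,4,5: normalisation and zero-m 3j drop out of the ratio.
A: Δ: 0! 2! 8! / 11! → 1/495; sum: t=0:+1/10080 = 1/10080; 3j²(1 4 5; -1 3 -2) = Δ·Π!·Σ² = 1/165  (sign -1)
B: Δ: 0! 2! 8! / 11! → 1/495; sum: t=0:+1/576 = 1/576; 3j²(1 4 5; 0 0 0) = Δ·Π!·Σ² = 5/99  (sign -1)
I_A²/I_B² = (1/165)/(5/99) = 3/25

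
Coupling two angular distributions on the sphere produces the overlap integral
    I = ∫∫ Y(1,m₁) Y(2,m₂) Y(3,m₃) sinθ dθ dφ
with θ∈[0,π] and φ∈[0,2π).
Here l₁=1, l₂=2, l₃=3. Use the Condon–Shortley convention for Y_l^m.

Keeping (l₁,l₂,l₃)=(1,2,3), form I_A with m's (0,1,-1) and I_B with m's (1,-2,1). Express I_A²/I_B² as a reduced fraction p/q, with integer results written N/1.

8/1

Same 1,2,3: normalisation and zero-m 3j drop out of the ratio.
A: Δ: 0! 2! 4! / 7! → 1/105; sum: t=0:+1/6 = 1/6; 3j²(1 2 3; 0 1 -1) = Δ·Π!·Σ² = 8/105  (sign +1)
B: Δ: 0! 2! 4! / 7! → 1/105; sum: t=0:+1/48 = 1/48; 3j²(1 2 3; 1 -2 1) = Δ·Π!·Σ² = 1/105  (sign +1)
I_A²/I_B² = (8/105)/(1/105) = 8/1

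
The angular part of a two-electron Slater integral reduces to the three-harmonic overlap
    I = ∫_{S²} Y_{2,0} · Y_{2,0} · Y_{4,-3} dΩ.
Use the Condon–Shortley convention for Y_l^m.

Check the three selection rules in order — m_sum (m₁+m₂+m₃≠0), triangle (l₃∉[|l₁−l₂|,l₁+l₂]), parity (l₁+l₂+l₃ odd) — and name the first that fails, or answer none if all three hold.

Σmᵢ = -3  ✗
l₃∈[|l₁−l₂|,l₁+l₂]=[0,4], have l₃=4
Σlᵢ = 8 ⇒ even

m_sum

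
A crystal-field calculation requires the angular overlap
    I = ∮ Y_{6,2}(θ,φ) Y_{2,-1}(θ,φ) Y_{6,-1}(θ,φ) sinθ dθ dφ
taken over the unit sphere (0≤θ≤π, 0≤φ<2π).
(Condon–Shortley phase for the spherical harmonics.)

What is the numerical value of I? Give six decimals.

Rules hold: Σm=0, L=14 even, 4≤6≤8.
N = 13·5·13 = 845
Δ = 2!·10!·2!/15! = 1/90090
Racah Σ t=0..2: t=0:+1/69120 t=1:−1/14400 t=2:+1/69120 = -7/172800
⇒ 3j(6 2 6; 0 0 0)² = 14/715, sgn -1
Racah Σ t=0..1: t=0:+1/34560 t=1:−1/60480 = 1/80640
⇒ 3j(6 2 6; 2 -1 -1)² = 6/1001, sgn -1
4πI² = N·(3j₀)²·(3jₘ)² = 12/121
I = +1·√(0.0991736/4π) = 0.08883682

0.088837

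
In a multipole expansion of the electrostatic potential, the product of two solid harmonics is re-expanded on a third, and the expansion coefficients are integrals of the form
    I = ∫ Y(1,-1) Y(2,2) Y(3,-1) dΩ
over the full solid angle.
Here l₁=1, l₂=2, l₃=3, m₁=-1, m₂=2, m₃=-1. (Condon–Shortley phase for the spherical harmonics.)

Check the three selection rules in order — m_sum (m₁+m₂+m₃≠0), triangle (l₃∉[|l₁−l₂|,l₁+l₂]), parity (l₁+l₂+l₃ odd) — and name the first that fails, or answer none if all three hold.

none

azimuthal sum: -1 + 2 − 1 = 0  ✓
1 ≤ 3 ≤ 3 (triangle on l)  ✓
L = 1 + 2 + 3 = 6 (even)  ✓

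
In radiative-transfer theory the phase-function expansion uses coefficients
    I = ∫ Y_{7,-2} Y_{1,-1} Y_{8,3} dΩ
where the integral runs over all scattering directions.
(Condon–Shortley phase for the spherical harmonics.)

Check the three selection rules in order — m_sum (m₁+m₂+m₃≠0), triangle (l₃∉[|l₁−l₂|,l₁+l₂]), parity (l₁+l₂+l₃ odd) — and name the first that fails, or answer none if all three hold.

Σmᵢ = 0  ✓
l₃∈[|l₁−l₂|,l₁+l₂]=[6,8], have l₃=8  ✓
Σlᵢ = 16 ⇒ even  ✓

none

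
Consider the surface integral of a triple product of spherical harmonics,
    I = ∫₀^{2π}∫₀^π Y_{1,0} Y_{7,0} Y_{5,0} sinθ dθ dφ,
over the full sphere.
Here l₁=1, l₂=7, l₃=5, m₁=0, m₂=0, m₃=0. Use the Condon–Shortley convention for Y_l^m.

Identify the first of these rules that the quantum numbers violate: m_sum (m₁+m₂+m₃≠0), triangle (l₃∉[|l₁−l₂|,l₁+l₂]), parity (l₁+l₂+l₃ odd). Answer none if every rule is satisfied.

triangle

azimuthal sum: 0 + 0 + 0 = 0  ✓
6 ≤ 5 ≤ 8 (triangle on l)  ✗
L = 1 + 7 + 5 = 13 (odd)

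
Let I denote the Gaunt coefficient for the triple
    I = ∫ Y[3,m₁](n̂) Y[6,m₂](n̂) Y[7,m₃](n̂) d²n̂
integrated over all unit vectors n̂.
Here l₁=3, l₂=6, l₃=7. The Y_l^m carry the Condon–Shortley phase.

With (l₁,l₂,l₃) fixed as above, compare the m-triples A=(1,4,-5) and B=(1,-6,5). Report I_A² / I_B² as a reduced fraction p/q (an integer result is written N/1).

Shared (l₁,l₂,l₃)=(3,6,7): N and (l;000)² cancel in I_A²/I_B².
A: Δ = 2!·4!·10!/17! = 1/2042040; Racah Σ t=0..2: t=0:+1/29030400 t=1:−1/2177280 t=2:+1/3870720 = -29/174182400; ⇒ 3j(3 6 7; 1 4 -5)² = 841/185640, sgn -1
B: Δ = 2!·4!·10!/17! = 1/2042040; Racah Σ t=0..0: t=0:+1/29030400 = 1/29030400; ⇒ 3j(3 6 7; 1 -6 5)² = 99/7735, sgn +1
I_A²/I_B² = (841/185640)/(99/7735) = 841/2376

841/2376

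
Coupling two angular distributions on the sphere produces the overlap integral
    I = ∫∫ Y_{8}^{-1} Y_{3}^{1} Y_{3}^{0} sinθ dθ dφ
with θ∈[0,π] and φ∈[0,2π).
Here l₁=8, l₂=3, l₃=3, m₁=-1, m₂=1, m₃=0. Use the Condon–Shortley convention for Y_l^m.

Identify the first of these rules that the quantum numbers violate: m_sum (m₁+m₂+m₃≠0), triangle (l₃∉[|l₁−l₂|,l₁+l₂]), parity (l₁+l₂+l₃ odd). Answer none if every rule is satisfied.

triangle

azimuthal sum: -1 + 1 + 0 = 0  ✓
5 ≤ 3 ≤ 11 (triangle on l)  ✗
L = 8 + 3 + 3 = 14 (even)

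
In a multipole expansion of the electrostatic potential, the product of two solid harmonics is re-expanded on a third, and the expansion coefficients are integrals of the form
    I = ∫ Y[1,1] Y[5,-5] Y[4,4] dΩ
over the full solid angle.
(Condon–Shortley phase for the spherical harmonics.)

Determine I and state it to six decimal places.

-0.329416

Rules hold: Σm=0, L=10 even, 4≤4≤6.
N = 3·11·9 = 297
Δ = 2!·0!·8!/11! = 1/495
Racah Σ t=1..1: t=1:−1/576 = -1/576
⇒ 3j(1 5 4; 0 0 0)² = 5/99, sgn -1
Racah Σ t=0..0: t=0:+1/80640 = 1/80640
⇒ 3j(1 5 4; 1 -5 4)² = 1/11, sgn +1
4πI² = N·(3j₀)²·(3jₘ)² = 15/11
I = -1·√(1.36364/4π) = -0.32941575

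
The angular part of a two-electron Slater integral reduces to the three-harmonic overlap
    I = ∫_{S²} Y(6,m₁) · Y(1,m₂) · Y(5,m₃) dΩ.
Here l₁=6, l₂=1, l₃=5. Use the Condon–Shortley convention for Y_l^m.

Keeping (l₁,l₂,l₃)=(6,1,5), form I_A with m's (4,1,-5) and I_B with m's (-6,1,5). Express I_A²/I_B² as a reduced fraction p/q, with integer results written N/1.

Shared (l₁,l₂,l₃)=(6,1,5): N and (l;000)² cancel in I_A²/I_B².
A: Δ = 2!·10!·0!/13! = 1/858; Racah Σ t=2..2: t=2:+1/7257600 = 1/7257600; ⇒ 3j(6 1 5; 4 1 -5)² = 1/858, sgn +1
B: Δ = 2!·10!·0!/13! = 1/858; Racah Σ t=2..2: t=2:+1/7257600 = 1/7257600; ⇒ 3j(6 1 5; -6 1 5)² = 1/13, sgn +1
I_A²/I_B² = (1/858)/(1/13) = 1/66

1/66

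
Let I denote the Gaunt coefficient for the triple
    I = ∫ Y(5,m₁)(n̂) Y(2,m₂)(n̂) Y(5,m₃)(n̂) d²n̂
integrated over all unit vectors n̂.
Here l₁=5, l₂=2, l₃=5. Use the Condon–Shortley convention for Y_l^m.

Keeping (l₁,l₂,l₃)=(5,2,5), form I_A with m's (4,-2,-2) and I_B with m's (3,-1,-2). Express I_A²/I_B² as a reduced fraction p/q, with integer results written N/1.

Same 5,2,5: normalisation and zero-m 3j drop out of the ratio.
A: Δ: 2! 8! 2! / 13! → 1/38610; sum: t=0:+1/20160 = 1/20160; 3j²(5 2 5; 4 -2 -2) = Δ·Π!·Σ² = 12/715  (sign -1)
B: Δ: 2! 8! 2! / 13! → 1/38610; sum: t=0:+1/2880 t=1:−1/10080 = 1/4032; 3j²(5 2 5; 3 -1 -2) = Δ·Π!·Σ² = 10/429  (sign -1)
I_A²/I_B² = (12/715)/(10/429) = 18/25

18/25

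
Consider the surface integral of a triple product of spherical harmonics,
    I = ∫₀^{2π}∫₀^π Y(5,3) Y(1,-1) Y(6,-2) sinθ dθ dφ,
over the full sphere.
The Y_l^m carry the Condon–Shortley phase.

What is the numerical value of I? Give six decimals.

0.100084

Rules hold: Σm=0, L=12 even, 4≤6≤6.
N = 11·3·13 = 429
Δ = 0!·10!·2!/13! = 1/858
Racah Σ t=0..0: t=0:+1/14400 = 1/14400
⇒ 3j(5 1 6; 0 0 0)² = 6/143, sgn +1
Racah Σ t=0..0: t=0:+1/161280 = 1/161280
⇒ 3j(5 1 6; 3 -1 -2)² = 1/143, sgn +1
4πI² = N·(3j₀)²·(3jₘ)² = 18/143
I = +1·√(0.125874/4π) = 0.10008369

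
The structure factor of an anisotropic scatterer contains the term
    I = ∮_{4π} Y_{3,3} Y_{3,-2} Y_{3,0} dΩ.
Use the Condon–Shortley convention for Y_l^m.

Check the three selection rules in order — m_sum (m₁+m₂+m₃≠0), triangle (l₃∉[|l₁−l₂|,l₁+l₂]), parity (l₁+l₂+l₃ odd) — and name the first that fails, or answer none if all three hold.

Σmᵢ = 1  ✗
l₃∈[|l₁−l₂|,l₁+l₂]=[0,6], have l₃=3
Σlᵢ = 9 ⇒ odd

m_sum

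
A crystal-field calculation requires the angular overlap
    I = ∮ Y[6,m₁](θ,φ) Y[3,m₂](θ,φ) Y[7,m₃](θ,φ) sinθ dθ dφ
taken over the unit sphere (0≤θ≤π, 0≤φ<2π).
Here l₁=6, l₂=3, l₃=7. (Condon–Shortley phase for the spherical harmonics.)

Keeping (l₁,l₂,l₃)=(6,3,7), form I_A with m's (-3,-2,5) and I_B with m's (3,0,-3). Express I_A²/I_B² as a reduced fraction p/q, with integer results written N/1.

Same 6,3,7: normalisation and zero-m 3j drop out of the ratio.
A: Δ: 2! 10! 4! / 17! → 1/2042040; sum: t=0:+1/4354560 t=1:−1/1935360 = -1/3483648; 3j²(6 3 7; -3 -2 5) = Δ·Π!·Σ² = 125/12376  (sign -1)
B: Δ: 2! 10! 4! / 17! → 1/2042040; sum: t=0:+1/362880 t=1:−1/322560 t=2:+1/4354560 = -1/8709120; 3j²(6 3 7; 3 0 -3) = Δ·Π!·Σ² = 3/68068  (sign -1)
I_A²/I_B² = (125/12376)/(3/68068) = 1375/6

1375/6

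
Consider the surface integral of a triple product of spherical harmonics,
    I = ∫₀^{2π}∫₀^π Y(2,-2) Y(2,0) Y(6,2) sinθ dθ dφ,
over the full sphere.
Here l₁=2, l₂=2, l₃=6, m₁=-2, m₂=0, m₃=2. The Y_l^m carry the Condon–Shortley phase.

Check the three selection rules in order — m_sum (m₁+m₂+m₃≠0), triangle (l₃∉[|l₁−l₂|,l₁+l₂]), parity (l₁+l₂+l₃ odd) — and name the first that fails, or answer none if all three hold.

triangle

m₁+m₂+m₃ = -2 + 0 + 2 = 0  ✓
triangle: |2−2|=0 ≤ l₃=6 ≤ 2+2=4  ✗
parity: l₁+l₂+l₃ = 10 is even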